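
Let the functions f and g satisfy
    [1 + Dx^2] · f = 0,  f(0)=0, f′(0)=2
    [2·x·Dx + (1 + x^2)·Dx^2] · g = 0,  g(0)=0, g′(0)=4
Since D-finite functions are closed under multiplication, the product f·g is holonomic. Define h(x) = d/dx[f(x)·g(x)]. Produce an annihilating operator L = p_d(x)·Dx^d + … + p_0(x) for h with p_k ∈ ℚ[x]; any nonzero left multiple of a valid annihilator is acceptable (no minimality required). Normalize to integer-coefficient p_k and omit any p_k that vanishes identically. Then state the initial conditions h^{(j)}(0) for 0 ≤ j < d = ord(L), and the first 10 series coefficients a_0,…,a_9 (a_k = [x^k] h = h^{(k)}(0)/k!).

L = (110 + 294·x^2 + 461·x^4 + 96·x^6 + 12·x^8 + 2·x^10 + x^12) + (68·x + 284·x^3 + 280·x^5 + 80·x^7 + 20·x^9 + 4·x^11)·Dx + (120 + 340·x^2 + 534·x^4 + 148·x^6 + 32·x^8 + 8·x^10 + 2·x^12)·Dx^2 + (68·x + 284·x^3 + 280·x^5 + 80·x^7 + 20·x^9 + 4·x^11)·Dx^3 + (10 + 46·x^2 + 73·x^4 + 52·x^6 + 20·x^8 + 6·x^10 + x^12)·Dx^4  (order 4).
h: a_k = 0, 16, 0, -16, 0, 38/3, 0, -172/15, 0, 247949/22680, …
ICs: h(0) = 0, h′(0) = 16, h′′(0) = 0, h′′′(0) = -96.

f: a_k = 0, 2, 0, -1/3, 0, 1/60, 0, -1/2520, 0, 1/181440, …
g: a_k = 0, 4, 0, -4/3, 0, 4/5, 0, -4/7, 0, 4/9, …
Sym-product of L_f,L_g gives L₀ (≤ ord 4).
h=h₀': d/dx-closure on L₀ ⇒ L.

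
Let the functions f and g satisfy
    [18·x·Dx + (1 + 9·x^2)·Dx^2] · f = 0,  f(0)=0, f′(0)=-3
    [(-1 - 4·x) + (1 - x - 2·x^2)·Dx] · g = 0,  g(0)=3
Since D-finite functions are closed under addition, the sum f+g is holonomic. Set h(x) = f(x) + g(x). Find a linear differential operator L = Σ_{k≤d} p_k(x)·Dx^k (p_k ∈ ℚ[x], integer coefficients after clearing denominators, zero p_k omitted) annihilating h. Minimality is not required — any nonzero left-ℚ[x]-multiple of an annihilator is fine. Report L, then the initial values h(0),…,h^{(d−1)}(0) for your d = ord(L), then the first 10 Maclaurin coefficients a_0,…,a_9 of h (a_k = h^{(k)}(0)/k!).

f: a_k = 0, -3, 0, 9, 0, -243/5, 0, 2187/7, 0, -2187, …
g: a_k = 3, 3, 9, 15, 33, 63, 129, 255, 513, 1023, …
f+g: L₀ = lclm(L_f,L_g), ord ≤ 2+1.
L = (18 - 72·x - 918·x^2 - 1872·x^3 - 4608·x^4 - 1296·x^6)·Dx + (-8 - 30·x - 278·x^3 - 1788·x^4 - 3216·x^5 - 324·x^6 - 1296·x^7)·Dx^2 + (1 + 4·x + 24·x^2 + 4·x^3 + 103·x^4 - 300·x^5 - 312·x^6 - 108·x^7 - 216·x^8)·Dx^3  (order 3).
h: a_k = 3, 0, 9, 24, 33, 72/5, 129, 3972/7, 513, -1164, …
ICs: h(0) = 3, h′(0) = 0, h′′(0) = 18.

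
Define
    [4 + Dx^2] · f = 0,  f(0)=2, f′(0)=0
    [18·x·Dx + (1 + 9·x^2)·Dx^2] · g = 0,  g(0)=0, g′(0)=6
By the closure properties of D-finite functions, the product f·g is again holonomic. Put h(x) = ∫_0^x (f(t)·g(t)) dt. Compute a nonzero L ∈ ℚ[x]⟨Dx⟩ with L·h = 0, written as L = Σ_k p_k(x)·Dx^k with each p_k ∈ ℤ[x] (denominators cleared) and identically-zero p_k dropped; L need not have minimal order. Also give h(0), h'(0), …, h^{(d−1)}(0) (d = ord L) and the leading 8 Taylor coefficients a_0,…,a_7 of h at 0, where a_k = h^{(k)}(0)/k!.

f: a_k = 2, 0, -4, 0, 4/3, 0, -8/45, 0, …
g: a_k = 0, 6, 0, -18, 0, 486/5, 0, -4374/7, …
Product ⇒ symmetric product L₀, ord ≤ 4.
h=∫h₀ ⇒ L = L₀·Dx.
L = (2080 + 50256·x^2 + 89424·x^4 + 186624·x^6 + 419904·x^8)·Dx + (3168·x + 38880·x^3 + 139968·x^5 + 419904·x^7)·Dx^2 + (572 + 13788·x^2 + 33048·x^4 + 93312·x^6 + 209952·x^8)·Dx^3 + (792·x + 9720·x^3 + 34992·x^5 + 104976·x^7)·Dx^4 + (13 + 306·x^2 + 2673·x^4 + 11664·x^6 + 26244·x^8)·Dx^5  (order 5).
h: a_k = 0, 0, 6, 0, -15, 0, 686/15, 0, …
ICs: h(0) = 0, h′(0) = 0, h′′(0) = 12, h′′′(0) = 0, h′′′′(0) = -360.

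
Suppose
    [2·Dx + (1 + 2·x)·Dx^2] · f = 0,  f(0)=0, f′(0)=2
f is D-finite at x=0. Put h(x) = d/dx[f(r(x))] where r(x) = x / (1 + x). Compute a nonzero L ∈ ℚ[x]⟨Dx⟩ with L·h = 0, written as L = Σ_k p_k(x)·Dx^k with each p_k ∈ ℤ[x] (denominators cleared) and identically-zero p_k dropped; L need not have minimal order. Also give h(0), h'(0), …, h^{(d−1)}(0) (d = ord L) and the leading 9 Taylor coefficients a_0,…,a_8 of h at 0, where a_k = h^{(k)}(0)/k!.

f: a_k = 0, 2, -2, 8/3, -4, 32/5, -32/3, 128/7, -32, …
f∘r: x↦r, Dx↦Dx/r' in L_f ⇒ L₀.
Derive L from L₀ (diff closure).
L = (4 + 6·x) + (1 + 4·x + 3·x^2)·Dx  (order 1).
h: a_k = 2, -8, 26, -80, 242, -728, 2186, -6560, 19682, …
ICs: h(0) = 2.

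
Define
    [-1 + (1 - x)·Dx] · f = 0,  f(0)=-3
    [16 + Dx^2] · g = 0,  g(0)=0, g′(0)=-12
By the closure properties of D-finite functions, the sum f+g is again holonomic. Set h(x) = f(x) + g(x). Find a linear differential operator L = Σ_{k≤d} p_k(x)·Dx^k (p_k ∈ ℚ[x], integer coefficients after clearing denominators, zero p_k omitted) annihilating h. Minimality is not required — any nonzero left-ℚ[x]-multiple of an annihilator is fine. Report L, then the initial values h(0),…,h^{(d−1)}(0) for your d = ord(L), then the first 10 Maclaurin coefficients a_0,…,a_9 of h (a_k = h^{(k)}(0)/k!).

L = (176 - 256·x + 128·x^2) + (-144 + 400·x - 384·x^2 + 128·x^3)·Dx + (11 - 16·x + 8·x^2)·Dx^2 + (-9 + 25·x - 24·x^2 + 8·x^3)·Dx^3  (order 3).
h: a_k = -3, -15, -3, 29, -3, -143/5, -3, 709/105, -3, -4883/945, …
ICs: h(0) = -3, h′(0) = -15, h′′(0) = -6.

f: a_k = -3, -3, -3, -3, -3, -3, -3, -3, -3, -3, …
g: a_k = 0, -12, 0, 32, 0, -128/5, 0, 1024/105, 0, -2048/945, …
Sum ⇒ L₀ = lclm(L_f,L_g) in ℚ(x)⟨Dx⟩.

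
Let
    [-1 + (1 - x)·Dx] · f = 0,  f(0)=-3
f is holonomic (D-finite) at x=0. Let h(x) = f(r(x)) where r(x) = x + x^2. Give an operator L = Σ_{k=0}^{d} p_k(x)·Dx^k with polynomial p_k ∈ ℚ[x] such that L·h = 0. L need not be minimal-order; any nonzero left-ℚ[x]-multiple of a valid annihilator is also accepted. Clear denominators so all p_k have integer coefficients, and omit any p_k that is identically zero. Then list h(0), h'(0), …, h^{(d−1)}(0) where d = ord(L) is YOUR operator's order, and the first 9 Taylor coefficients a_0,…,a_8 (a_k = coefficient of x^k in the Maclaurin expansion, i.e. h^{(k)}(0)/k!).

f: a_k = -3, -3, -3, -3, -3, -3, -3, -3, -3, …
Change of var in L_f (x↦r) gives L₀.
L = (1 + 2·x) + (-1 + x + x^2)·Dx  (order 1).
h: a_k = -3, -3, -6, -9, -15, -24, -39, -63, -102, …
ICs: h(0) = -3.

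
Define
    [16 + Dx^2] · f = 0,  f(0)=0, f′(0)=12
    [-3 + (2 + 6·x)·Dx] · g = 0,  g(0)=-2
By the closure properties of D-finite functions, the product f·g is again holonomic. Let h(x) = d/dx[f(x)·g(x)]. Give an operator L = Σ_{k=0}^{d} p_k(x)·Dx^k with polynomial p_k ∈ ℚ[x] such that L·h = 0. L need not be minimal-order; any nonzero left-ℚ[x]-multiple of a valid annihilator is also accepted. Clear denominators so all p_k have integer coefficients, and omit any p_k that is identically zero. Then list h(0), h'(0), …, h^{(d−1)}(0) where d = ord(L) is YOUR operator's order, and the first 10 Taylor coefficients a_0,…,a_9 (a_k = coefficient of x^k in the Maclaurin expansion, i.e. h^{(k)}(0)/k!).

f: a_k = 0, 12, 0, -32, 0, 128/5, 0, -1024/105, 0, 2048/945, …
g: a_k = -2, -3, 9/4, -27/8, 405/64, -1701/128, 15309/512, -72171/1024, 2814669/16384, -14073345/32768, …
h₀=f·g: eliminate ⇒ L₀, order ≤ 2·1.
Differentiate: ansatz ord ≤ ord L₀ ⇒ L.
L = (9613 + 83712·x + 273024·x^2 + 442368·x^3 + 331776·x^4) + (-444 - 5940·x - 20736·x^2 - 20736·x^3)·Dx + (364 + 3720·x + 14796·x^2 + 27648·x^3 + 20736·x^4)·Dx^2  (order 2).
h: a_k = -24, -72, 273, 222, -3781/16, -61569/80, 3137023/1920, -855943/224, 4801378103/430080, -8289163441/258048, …
ICs: h(0) = -24, h′(0) = -72.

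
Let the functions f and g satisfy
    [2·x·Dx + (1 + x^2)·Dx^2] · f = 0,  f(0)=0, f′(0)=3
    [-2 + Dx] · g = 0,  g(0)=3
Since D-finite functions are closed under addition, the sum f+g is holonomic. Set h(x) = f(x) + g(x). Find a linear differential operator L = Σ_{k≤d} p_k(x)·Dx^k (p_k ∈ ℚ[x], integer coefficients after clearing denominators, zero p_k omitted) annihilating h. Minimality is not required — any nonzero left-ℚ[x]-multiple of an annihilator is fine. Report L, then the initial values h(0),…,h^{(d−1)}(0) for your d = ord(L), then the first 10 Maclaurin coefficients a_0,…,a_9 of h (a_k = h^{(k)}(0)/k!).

L = (2 - 4·x - 6·x^2 - 4·x^3)·Dx + (-3 - x^2 - 2·x^4)·Dx^2 + (1 + x + 2·x^2 + x^3 + x^4)·Dx^3  (order 3).
h: a_k = 3, 9, 6, 3, 2, 7/5, 4/15, -37/105, 2/105, 319/945, …
ICs: h(0) = 3, h′(0) = 9, h′′(0) = 12.

f: a_k = 0, 3, 0, -1, 0, 3/5, 0, -3/7, 0, 1/3, …
g: a_k = 3, 6, 6, 4, 2, 4/5, 4/15, 8/105, 2/105, 4/945, …
f+g: L₀ = lclm(L_f,L_g), ord ≤ 2+1.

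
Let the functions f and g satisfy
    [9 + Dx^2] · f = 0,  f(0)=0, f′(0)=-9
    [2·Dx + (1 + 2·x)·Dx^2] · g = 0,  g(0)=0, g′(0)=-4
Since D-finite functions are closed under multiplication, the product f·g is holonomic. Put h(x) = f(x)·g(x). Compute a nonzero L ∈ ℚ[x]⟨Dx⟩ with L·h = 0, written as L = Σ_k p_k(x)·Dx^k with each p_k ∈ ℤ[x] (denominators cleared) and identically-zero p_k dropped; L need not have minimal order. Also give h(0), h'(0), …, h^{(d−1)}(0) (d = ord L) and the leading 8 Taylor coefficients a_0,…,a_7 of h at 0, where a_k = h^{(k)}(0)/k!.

L = (63 + 1053·x + 3969·x^2 + 5832·x^3 + 2916·x^4) + (63 + 450·x + 972·x^2 + 648·x^3)·Dx + (25 + 270·x + 918·x^2 + 1296·x^3 + 648·x^4)·Dx^2 + (7 + 50·x + 108·x^2 + 72·x^3)·Dx^3 + (2 + 17·x + 53·x^2 + 72·x^3 + 36·x^4)·Dx^4  (order 4).
h: a_k = 0, 0, 36, -36, -6, -18, 135/2, -1083/10, …
ICs: h(0) = 0, h′(0) = 0, h′′(0) = 72, h′′′(0) = -216.

f: a_k = 0, -9, 0, 27/2, 0, -243/40, 0, 729/560, …
g: a_k = 0, -4, 4, -16/3, 8, -64/5, 64/3, -256/7, …
Product ⇒ symmetric product L₀, ord ≤ 4.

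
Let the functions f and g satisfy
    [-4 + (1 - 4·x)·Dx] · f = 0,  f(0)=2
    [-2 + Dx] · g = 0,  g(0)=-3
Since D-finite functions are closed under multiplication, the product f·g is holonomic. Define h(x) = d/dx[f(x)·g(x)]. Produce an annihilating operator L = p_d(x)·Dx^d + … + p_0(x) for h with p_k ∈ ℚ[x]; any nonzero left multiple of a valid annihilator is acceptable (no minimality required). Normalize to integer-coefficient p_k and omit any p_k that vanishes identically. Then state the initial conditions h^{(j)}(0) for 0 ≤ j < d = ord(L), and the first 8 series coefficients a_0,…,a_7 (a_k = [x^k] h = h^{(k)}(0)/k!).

f: a_k = 2, 8, 32, 128, 512, 2048, 8192, 32768, …
g: a_k = -3, -6, -6, -4, -2, -4/5, -4/15, -8/105, …
Product ⇒ symmetric product L₀, ord ≤ 1.
Differentiate: ansatz ord ≤ ord L₀ ⇒ L.
L = (26 - 48·x + 32·x^2) + (-3 + 16·x - 16·x^2)·Dx  (order 1).
h: a_k = -36, -312, -1896, -10128, -50648, -1215568/5, -5672656/5, -544575008/105, …
ICs: h(0) = -36.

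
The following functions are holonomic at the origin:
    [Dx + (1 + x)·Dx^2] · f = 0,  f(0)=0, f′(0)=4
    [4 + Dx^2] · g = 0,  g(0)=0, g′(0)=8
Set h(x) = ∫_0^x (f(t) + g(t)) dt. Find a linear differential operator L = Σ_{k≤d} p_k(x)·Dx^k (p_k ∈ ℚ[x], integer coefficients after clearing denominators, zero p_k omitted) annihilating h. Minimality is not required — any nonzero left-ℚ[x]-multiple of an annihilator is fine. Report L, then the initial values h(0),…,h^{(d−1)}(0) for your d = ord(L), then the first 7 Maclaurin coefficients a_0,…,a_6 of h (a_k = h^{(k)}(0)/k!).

f: a_k = 0, 4, -2, 4/3, -1, 4/5, -2/3, …
g: a_k = 0, 8, 0, -16/3, 0, 16/15, 0, …
Sum ⇒ L₀ = lclm(L_f,L_g) in ℚ(x)⟨Dx⟩.
h=∫₀ˣh₀: take L = L₀·Dx.
L = (20 + 16·x + 8·x^2)·Dx^2 + (12 + 28·x + 24·x^2 + 8·x^3)·Dx^3 + (5 + 4·x + 2·x^2)·Dx^4 + (3 + 7·x + 6·x^2 + 2·x^3)·Dx^5  (order 5).
h: a_k = 0, 0, 6, -2/3, -1, -1/5, 14/45, …
ICs: h(0) = 0, h′(0) = 0, h′′(0) = 12, h′′′(0) = -4, h′′′′(0) = -24.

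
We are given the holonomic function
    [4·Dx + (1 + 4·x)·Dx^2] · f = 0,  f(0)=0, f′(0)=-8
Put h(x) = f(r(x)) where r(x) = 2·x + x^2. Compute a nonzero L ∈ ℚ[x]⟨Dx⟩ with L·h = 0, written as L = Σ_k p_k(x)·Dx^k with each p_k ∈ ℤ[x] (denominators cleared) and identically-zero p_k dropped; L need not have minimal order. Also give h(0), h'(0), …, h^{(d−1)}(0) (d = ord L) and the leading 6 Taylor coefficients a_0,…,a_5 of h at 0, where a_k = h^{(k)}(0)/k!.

L = (7 + 8·x + 4·x^2)·Dx + (1 + 9·x + 12·x^2 + 4·x^3)·Dx^2  (order 2).
h: a_k = 0, -16, 56, -832/3, 1552, -46336/5, …
ICs: h(0) = 0, h′(0) = -16.

f: a_k = 0, -8, 16, -128/3, 128, -2048/5, …
Change of var in L_f (x↦r) gives L₀.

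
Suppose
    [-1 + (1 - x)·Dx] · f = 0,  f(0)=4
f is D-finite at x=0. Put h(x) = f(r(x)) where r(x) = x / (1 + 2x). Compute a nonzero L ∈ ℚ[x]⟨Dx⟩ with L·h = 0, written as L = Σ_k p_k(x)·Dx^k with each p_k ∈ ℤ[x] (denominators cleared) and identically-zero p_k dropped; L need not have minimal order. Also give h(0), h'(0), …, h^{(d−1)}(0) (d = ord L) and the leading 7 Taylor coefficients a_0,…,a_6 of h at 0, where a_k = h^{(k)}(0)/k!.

L = -1 + (1 + 3·x + 2·x^2)·Dx  (order 1).
h: a_k = 4, 4, -4, 4, -4, 4, -4, …
ICs: h(0) = 4.

f: a_k = 4, 4, 4, 4, 4, 4, 4, …
h₀=f(r): pull back L_f along r ⇒ L₀.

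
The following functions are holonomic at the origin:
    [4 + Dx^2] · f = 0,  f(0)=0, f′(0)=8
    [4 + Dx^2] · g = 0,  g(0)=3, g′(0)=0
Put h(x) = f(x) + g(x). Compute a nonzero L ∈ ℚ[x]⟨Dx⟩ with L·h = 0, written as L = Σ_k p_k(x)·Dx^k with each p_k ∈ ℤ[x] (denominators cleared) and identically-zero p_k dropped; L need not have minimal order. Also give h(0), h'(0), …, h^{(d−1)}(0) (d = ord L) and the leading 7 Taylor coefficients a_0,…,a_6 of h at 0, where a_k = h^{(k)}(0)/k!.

L = 4 + Dx^2  (order 2).
h: a_k = 3, 8, -6, -16/3, 2, 16/15, -4/15, …
ICs: h(0) = 3, h′(0) = 8.

f: a_k = 0, 8, 0, -16/3, 0, 16/15, 0, …
g: a_k = 3, 0, -6, 0, 2, 0, -4/15, …
Weyl lclm of L_f,L_g ⇒ L₀ (ord ≤ 4).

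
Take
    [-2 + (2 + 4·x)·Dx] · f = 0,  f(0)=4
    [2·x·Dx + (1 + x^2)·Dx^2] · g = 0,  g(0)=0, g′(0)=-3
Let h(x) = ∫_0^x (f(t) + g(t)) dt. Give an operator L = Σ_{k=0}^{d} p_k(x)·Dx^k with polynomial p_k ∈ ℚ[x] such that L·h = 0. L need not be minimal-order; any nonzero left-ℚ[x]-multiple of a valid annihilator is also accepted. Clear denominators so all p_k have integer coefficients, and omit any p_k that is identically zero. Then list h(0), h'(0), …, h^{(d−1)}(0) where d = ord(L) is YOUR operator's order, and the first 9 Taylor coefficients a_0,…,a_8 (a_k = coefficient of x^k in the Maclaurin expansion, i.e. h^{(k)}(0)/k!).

f: a_k = 4, 4, -2, 2, -5/2, 7/2, -21/4, 33/4, -429/32, …
g: a_k = 0, -3, 0, 1, 0, -3/5, 0, 3/7, 0, …
Weyl lclm of L_f,L_g ⇒ L₀ (ord ≤ 3).
Integrate: L := L₀·Dx.
L = (-2 - 10·x + 6·x^2 + 6·x^3)·Dx^2 + (-5 - 8·x - 8·x^2 + 24·x^3 + 21·x^4)·Dx^3 + (-1 + 6·x^2 + 6·x^3 + 7·x^4 + 6·x^5)·Dx^4  (order 4).
h: a_k = 0, 4, 1/2, -2/3, 3/4, -1/2, 29/60, -3/4, 243/224, …
ICs: h(0) = 0, h′(0) = 4, h′′(0) = 1, h′′′(0) = -4.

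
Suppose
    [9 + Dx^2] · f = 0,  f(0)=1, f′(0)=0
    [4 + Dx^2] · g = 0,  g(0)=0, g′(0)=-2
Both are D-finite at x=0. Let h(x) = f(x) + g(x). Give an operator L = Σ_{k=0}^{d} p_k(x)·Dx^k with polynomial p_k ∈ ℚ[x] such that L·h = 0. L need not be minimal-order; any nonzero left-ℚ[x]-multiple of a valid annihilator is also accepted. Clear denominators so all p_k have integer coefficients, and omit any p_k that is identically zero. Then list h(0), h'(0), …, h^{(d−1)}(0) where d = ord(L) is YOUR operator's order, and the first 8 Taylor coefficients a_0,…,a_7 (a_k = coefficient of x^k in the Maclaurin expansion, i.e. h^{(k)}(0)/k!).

f: a_k = 1, 0, -9/2, 0, 27/8, 0, -81/80, 0, …
g: a_k = 0, -2, 0, 4/3, 0, -4/15, 0, 8/315, …
Weyl lclm of L_f,L_g ⇒ L₀ (ord ≤ 4).
L = 36 + 13·Dx^2 + Dx^4  (order 4).
h: a_k = 1, -2, -9/2, 4/3, 27/8, -4/15, -81/80, 8/315, …
ICs: h(0) = 1, h′(0) = -2, h′′(0) = -9, h′′′(0) = 8.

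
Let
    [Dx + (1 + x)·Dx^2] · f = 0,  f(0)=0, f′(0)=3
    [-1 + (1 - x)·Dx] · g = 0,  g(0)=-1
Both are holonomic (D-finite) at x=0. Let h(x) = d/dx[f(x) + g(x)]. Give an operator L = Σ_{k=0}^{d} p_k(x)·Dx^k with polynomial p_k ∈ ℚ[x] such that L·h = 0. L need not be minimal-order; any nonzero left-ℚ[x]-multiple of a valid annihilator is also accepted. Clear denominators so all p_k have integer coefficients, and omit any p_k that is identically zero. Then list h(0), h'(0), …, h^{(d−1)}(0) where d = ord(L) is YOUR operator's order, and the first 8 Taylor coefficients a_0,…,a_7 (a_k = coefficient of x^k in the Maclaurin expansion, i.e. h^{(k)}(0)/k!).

f: a_k = 0, 3, -3/2, 1, -3/4, 3/5, -1/2, 3/7, …
g: a_k = -1, -1, -1, -1, -1, -1, -1, -1, …
Weyl lclm of L_f,L_g ⇒ L₀ (ord ≤ 3).
h₀' ⇒ L via d/dx closure of L₀.
L = (-10 - 2·x) + (-4 - 16·x - 4·x^2)·Dx + (3 + x - 3·x^2 - x^3)·Dx^2  (order 2).
h: a_k = 2, -5, 0, -7, -2, -9, -4, -11, …
ICs: h(0) = 2, h′(0) = -5.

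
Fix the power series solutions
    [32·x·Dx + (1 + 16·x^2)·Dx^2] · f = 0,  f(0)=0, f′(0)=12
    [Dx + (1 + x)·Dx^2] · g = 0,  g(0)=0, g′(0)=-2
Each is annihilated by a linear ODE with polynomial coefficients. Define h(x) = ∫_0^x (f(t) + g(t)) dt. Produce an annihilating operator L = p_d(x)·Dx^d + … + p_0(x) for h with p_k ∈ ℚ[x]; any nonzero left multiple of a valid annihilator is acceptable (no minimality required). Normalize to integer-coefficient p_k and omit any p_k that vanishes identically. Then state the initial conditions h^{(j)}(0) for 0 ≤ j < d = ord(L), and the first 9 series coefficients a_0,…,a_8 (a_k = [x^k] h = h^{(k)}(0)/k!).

f: a_k = 0, 12, 0, -64, 0, 3072/5, 0, -49152/7, 0, …
g: a_k = 0, -2, 1, -2/3, 1/2, -2/5, 1/3, -2/7, 1/4, …
L₀ := lclm(L_f,L_g); ord L₀ ≤ 2+2.
Integrate: L := L₀·Dx.
L = (-32 - 96·x + 1536·x^2 + 512·x^3)·Dx^2 + (-34 - 64·x + 1440·x^2 + 3072·x^3 + 1024·x^4)·Dx^3 + (-1 + 31·x + 32·x^2 + 512·x^3 + 768·x^4 + 256·x^5)·Dx^4  (order 4).
h: a_k = 0, 0, 5, 1/3, -97/6, 1/10, 307/3, 1/21, -3511/4, …
ICs: h(0) = 0, h′(0) = 0, h′′(0) = 10, h′′′(0) = 2.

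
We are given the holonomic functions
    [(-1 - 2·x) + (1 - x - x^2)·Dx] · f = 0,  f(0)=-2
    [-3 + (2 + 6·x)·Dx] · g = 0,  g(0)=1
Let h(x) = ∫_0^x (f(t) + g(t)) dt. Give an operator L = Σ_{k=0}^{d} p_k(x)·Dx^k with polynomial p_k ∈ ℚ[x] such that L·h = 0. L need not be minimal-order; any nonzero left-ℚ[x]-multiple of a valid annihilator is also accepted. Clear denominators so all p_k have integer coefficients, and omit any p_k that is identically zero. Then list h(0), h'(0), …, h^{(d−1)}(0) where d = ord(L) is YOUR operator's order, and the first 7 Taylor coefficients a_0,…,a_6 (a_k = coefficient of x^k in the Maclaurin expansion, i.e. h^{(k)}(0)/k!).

f: a_k = -2, -2, -4, -6, -10, -16, -26, …
g: a_k = 1, 3/2, -9/8, 27/16, -405/128, 1701/256, -15309/1024, …
Sum ⇒ L₀ = lclm(L_f,L_g) in ℚ(x)⟨Dx⟩.
h=∫h₀ ⇒ L = L₀·Dx.
L = (-33 - 117·x - 117·x^2 - 90·x^3)·Dx + (25 + 102·x + 303·x^2 + 378·x^3 + 225·x^4)·Dx^2 + (2 - 22·x - 90·x^2 + 38·x^3 + 198·x^4 + 90·x^5)·Dx^3  (order 3).
h: a_k = 0, -1, -1/4, -41/24, -69/64, -337/128, -2395/1536, …
ICs: h(0) = 0, h′(0) = -1, h′′(0) = -1/2.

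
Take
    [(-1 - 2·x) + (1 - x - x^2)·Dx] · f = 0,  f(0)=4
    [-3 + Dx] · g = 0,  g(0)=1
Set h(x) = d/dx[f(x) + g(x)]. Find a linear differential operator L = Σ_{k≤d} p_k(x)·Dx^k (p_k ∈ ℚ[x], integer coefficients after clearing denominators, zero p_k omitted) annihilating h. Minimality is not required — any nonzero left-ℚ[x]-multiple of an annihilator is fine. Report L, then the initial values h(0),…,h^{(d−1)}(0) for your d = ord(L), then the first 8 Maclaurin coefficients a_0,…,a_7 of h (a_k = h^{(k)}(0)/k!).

L = (18 + 126·x + 144·x^2 + 180·x^3 + 54·x^4) + (-9 - 48·x - 81·x^2 - 24·x^3 + 45·x^4 + 18·x^5)·Dx + (1 + 2·x + 11·x^2 - 12·x^3 - 21·x^4 - 6·x^5)·Dx^2  (order 2).
h: a_k = 7, 25, 99/2, 187/2, 1361/8, 12723/40, 47283/80, 610009/560, …
ICs: h(0) = 7, h′(0) = 25.

f: a_k = 4, 4, 8, 12, 20, 32, 52, 84, …
g: a_k = 1, 3, 9/2, 9/2, 27/8, 81/40, 81/80, 243/560, …
L₀ := lclm(L_f,L_g); ord L₀ ≤ 1+1.
h=h₀': d/dx-closure on L₀ ⇒ L.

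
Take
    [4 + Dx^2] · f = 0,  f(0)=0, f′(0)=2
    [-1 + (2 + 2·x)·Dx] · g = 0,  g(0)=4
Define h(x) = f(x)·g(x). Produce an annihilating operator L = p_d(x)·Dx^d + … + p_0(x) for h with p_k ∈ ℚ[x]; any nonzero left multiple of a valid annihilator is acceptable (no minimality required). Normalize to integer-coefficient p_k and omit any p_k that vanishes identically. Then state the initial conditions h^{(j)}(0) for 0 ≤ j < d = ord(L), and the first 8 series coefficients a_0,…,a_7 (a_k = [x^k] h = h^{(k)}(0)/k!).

L = (19 + 32·x + 16·x^2) + (-4 - 4·x)·Dx + (4 + 8·x + 4·x^2)·Dx^2  (order 2).
h: a_k = 0, 8, 4, -19/3, -13/6, 341/240, 67/160, -7687/40320, …
ICs: h(0) = 0, h′(0) = 8.

f: a_k = 0, 2, 0, -4/3, 0, 4/15, 0, -8/315, …
g: a_k = 4, 2, -1/2, 1/4, -5/32, 7/64, -21/256, 33/512, …
h₀=f·g: eliminate ⇒ L₀, order ≤ 2·1.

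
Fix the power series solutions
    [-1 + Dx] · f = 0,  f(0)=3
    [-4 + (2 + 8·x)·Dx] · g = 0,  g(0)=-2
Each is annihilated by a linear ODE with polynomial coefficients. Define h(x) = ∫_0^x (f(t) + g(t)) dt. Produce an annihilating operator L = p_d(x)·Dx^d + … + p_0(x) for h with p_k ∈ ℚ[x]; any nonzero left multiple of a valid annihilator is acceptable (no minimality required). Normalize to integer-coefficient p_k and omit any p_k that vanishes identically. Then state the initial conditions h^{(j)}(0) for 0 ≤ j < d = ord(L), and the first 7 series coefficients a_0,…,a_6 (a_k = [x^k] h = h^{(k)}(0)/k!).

f: a_k = 3, 3, 3/2, 1/2, 1/8, 1/40, 1/240, …
g: a_k = -2, -4, 4, -8, 20, -56, 168, …
L₀ := lclm(L_f,L_g); ord L₀ ≤ 1+1.
Integrate: L := L₀·Dx.
L = (6 + 8·x)·Dx + (-5 - 8·x - 16·x^2)·Dx^2 + (-1 + 16·x^2)·Dx^3  (order 3).
h: a_k = 0, 1, -1/2, 11/6, -15/8, 161/40, -2239/240, …
ICs: h(0) = 0, h′(0) = 1, h′′(0) = -1.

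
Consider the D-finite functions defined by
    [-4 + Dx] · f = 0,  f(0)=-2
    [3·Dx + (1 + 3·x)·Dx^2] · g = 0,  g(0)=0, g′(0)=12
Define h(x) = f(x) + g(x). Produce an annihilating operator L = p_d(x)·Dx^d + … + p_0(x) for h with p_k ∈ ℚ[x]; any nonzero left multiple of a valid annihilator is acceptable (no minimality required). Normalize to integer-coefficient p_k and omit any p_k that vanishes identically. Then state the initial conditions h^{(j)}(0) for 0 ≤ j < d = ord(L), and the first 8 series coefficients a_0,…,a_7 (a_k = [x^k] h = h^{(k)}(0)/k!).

f: a_k = -2, -8, -16, -64/3, -64/3, -256/15, -512/45, -2048/315, …
g: a_k = 0, 12, -18, 36, -81, 972/5, -486, 8748/7, …
L₀ := lclm(L_f,L_g); ord L₀ ≤ 1+2.
L = (-120 - 144·x)·Dx + (2 - 96·x - 144·x^2)·Dx^2 + (7 + 33·x + 36·x^2)·Dx^3  (order 3).
h: a_k = -2, 4, -34, 44/3, -307/3, 532/3, -22382/45, 391612/315, …
ICs: h(0) = -2, h′(0) = 4, h′′(0) = -68.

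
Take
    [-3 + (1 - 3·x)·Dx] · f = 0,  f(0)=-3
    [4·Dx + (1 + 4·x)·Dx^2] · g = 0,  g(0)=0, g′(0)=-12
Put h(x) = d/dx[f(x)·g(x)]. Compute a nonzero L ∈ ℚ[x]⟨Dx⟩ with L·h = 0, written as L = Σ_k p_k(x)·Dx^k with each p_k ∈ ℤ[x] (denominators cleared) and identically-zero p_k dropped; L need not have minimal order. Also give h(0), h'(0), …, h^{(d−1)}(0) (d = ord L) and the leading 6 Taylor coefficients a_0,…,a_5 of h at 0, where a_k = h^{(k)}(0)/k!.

L = 48 + (1 + 60·x)·Dx + (-1 - x + 12·x^2)·Dx^2  (order 2).
h: a_k = 36, 72, 900, 1296, 14076, 69048/5, …
ICs: h(0) = 36, h′(0) = 72.

f: a_k = -3, -9, -27, -81, -243, -729, …
g: a_k = 0, -12, 24, -64, 192, -3072/5, …
f·g: L₀ = L_f ⊗_s L_g, ord ≤ 1·2.
Differentiate: ansatz ord ≤ ord L₀ ⇒ L.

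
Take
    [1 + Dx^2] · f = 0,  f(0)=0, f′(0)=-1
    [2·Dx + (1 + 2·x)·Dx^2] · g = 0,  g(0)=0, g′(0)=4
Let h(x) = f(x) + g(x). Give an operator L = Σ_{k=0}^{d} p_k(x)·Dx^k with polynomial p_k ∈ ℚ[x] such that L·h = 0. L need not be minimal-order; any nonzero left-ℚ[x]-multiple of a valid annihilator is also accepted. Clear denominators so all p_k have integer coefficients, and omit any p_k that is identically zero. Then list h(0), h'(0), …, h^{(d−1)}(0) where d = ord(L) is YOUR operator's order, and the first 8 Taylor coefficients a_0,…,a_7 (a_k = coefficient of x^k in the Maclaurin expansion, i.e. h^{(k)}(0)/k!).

L = (50 + 8·x + 8·x^2)·Dx + (9 + 22·x + 12·x^2 + 8·x^3)·Dx^2 + (50 + 8·x + 8·x^2)·Dx^3 + (9 + 22·x + 12·x^2 + 8·x^3)·Dx^4  (order 4).
h: a_k = 0, 3, -4, 11/2, -8, 307/24, -64/3, 184321/5040, …
ICs: h(0) = 0, h′(0) = 3, h′′(0) = -8, h′′′(0) = 33.

f: a_k = 0, -1, 0, 1/6, 0, -1/120, 0, 1/5040, …
g: a_k = 0, 4, -4, 16/3, -8, 64/5, -64/3, 256/7, …
h₀=f+g: left-lcm gives L₀, ord ≤ 4.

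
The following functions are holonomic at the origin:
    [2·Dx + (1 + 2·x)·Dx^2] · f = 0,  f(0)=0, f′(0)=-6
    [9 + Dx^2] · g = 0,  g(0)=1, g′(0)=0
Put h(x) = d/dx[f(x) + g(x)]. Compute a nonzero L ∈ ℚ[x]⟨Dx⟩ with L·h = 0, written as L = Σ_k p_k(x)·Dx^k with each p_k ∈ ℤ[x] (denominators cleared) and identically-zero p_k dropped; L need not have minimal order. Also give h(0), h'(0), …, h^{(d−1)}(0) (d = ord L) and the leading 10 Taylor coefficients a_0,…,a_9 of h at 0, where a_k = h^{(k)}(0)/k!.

L = (594 + 648·x + 648·x^2) + (153 + 630·x + 972·x^2 + 648·x^3)·Dx + (66 + 72·x + 72·x^2)·Dx^2 + (17 + 70·x + 108·x^2 + 72·x^3)·Dx^3  (order 3).
h: a_k = -6, 3, -24, 123/2, -96, 7437/40, -384, 430809/560, -1536, 13761831/4480, …
ICs: h(0) = -6, h′(0) = 3, h′′(0) = -48.

f: a_k = 0, -6, 6, -8, 12, -96/5, 32, -384/7, 96, -512/3, …
g: a_k = 1, 0, -9/2, 0, 27/8, 0, -81/80, 0, 729/4480, 0, …
Weyl lclm of L_f,L_g ⇒ L₀ (ord ≤ 4).
Differentiate: ansatz ord ≤ ord L₀ ⇒ L.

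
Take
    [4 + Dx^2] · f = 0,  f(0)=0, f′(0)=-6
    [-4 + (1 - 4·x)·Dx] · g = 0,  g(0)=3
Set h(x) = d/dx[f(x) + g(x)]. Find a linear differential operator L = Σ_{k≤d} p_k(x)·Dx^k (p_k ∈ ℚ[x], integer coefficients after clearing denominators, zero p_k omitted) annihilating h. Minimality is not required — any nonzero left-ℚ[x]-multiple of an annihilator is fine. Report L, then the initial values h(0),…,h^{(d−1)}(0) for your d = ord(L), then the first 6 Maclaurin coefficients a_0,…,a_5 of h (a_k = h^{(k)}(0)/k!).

L = (1568 - 256·x + 512·x^2) + (-100 + 432·x - 192·x^2 + 256·x^3)·Dx + (392 - 64·x + 128·x^2)·Dx^2 + (-25 + 108·x - 48·x^2 + 64·x^3)·Dx^3  (order 3).
h: a_k = 6, 96, 588, 3072, 15356, 73728, …
ICs: h(0) = 6, h′(0) = 96, h′′(0) = 1176.

f: a_k = 0, -6, 0, 4, 0, -4/5, …
g: a_k = 3, 12, 48, 192, 768, 3072, …
f+g: L₀ = lclm(L_f,L_g), ord ≤ 2+1.
Differentiate: ansatz ord ≤ ord L₀ ⇒ L.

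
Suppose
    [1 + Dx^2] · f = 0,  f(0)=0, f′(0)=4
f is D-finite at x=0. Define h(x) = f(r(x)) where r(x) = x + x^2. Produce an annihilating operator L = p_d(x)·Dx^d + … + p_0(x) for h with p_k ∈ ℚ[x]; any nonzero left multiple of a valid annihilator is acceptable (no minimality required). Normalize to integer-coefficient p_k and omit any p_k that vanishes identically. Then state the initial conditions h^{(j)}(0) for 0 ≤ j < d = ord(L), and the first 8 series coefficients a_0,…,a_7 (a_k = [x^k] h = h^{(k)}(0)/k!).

f: a_k = 0, 4, 0, -2/3, 0, 1/30, 0, -1/1260, …
L₀ from L_f via x↦r, Dx↦r'^{-1}Dx.
L = (1 + 6·x + 12·x^2 + 8·x^3) - 2·Dx + (1 + 2·x)·Dx^2  (order 2).
h: a_k = 0, 4, 4, -2/3, -2, -59/30, -1/2, 419/1260, …
ICs: h(0) = 0, h′(0) = 4.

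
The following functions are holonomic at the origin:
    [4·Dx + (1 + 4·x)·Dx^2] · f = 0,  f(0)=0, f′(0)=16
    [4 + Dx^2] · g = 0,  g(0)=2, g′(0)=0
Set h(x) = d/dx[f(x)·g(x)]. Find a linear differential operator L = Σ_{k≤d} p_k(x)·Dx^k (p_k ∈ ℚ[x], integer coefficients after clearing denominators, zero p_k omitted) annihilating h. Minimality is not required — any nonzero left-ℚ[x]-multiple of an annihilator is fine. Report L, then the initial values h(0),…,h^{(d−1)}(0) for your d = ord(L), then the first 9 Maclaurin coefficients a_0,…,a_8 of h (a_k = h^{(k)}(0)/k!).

L = (-832 - 992·x - 5568·x^2 - 12288·x^3 - 2048·x^4 + 24576·x^5 + 16384·x^6) + (-264 - 1568·x - 2560·x^2 + 10240·x^4 + 8192·x^5)·Dx + (-220 - 368·x - 1760·x^2 - 3072·x^3 + 2048·x^4 + 12288·x^5 + 8192·x^6)·Dx^2 + (-66 - 392·x - 640·x^2 + 2560·x^4 + 2048·x^5)·Dx^3 + (-3 - 30·x - 92·x^2 + 640·x^4 + 1536·x^5 + 1024·x^6)·Dx^4  (order 4).
h: a_k = 32, -128, 320, -1536, 6592, -26880, 1633664/15, -19781632/45, 185829568/105, …
ICs: h(0) = 32, h′(0) = -128, h′′(0) = 640, h′′′(0) = -9216.

f: a_k = 0, 16, -32, 256/3, -256, 4096/5, -8192/3, 65536/7, -32768, …
g: a_k = 2, 0, -4, 0, 4/3, 0, -8/45, 0, 4/315, …
Sym-product of L_f,L_g gives L₀ (≤ ord 4).
h=h₀': d/dx-closure on L₀ ⇒ L.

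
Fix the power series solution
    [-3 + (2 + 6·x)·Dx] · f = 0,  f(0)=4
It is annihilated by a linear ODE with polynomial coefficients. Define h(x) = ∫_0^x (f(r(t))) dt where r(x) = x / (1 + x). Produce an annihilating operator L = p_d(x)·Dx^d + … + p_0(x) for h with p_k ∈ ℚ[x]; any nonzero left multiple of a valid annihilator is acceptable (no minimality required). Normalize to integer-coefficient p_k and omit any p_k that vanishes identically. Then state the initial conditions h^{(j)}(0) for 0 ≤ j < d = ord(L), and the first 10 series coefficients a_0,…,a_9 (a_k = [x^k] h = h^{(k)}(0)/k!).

f: a_k = 4, 6, -9/2, 27/4, -405/32, 1701/64, -15309/256, 72171/512, -2814669/8192, 14073345/16384, …
Substitute x→r, Dx→(1/r')Dx; clear ⇒ L₀.
Integrate: L := L₀·Dx.
L = -3·Dx + (2 + 10·x + 8·x^2)·Dx^2  (order 2).
h: a_k = 0, 4, 3, -7/2, 87/16, -1677/160, 3023/128, -106305/1792, 658335/4096, -11301055/24576, …
ICs: h(0) = 0, h′(0) = 4.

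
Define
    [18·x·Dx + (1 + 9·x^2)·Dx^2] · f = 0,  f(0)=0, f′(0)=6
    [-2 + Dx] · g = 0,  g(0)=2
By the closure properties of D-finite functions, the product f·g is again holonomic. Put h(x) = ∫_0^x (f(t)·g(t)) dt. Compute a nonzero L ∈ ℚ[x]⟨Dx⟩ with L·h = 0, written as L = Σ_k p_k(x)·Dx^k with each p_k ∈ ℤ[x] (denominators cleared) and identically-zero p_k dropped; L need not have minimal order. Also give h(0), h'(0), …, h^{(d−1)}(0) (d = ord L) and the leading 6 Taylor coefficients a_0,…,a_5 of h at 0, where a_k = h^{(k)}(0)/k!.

L = (4 - 36·x + 36·x^2)·Dx + (-4 + 18·x - 36·x^2)·Dx^2 + (1 + 9·x^2)·Dx^3  (order 3).
h: a_k = 0, 0, 6, 8, -3, -56/5, …
ICs: h(0) = 0, h′(0) = 0, h′′(0) = 12.

f: a_k = 0, 6, 0, -18, 0, 486/5, …
g: a_k = 2, 4, 4, 8/3, 4/3, 8/15, …
f·g: L₀ = L_f ⊗_s L_g, ord ≤ 2·1.
Integrate: L := L₀·Dx.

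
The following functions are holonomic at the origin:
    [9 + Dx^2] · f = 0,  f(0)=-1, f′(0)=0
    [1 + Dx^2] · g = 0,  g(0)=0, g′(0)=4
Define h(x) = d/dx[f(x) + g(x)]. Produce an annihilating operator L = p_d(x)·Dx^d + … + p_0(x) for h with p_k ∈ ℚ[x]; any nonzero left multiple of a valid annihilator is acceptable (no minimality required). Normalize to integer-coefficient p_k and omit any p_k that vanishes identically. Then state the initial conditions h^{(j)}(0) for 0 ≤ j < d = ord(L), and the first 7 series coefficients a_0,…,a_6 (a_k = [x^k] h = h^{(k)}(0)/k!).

f: a_k = -1, 0, 9/2, 0, -27/8, 0, 81/80, …
g: a_k = 0, 4, 0, -2/3, 0, 1/30, 0, …
L₀ := lclm(L_f,L_g); ord L₀ ≤ 2+2.
h₀' ⇒ L via d/dx closure of L₀.
L = 9 + 10·Dx^2 + Dx^4  (order 4).
h: a_k = 4, 9, -2, -27/2, 1/6, 243/40, -1/180, …
ICs: h(0) = 4, h′(0) = 9, h′′(0) = -4, h′′′(0) = -81.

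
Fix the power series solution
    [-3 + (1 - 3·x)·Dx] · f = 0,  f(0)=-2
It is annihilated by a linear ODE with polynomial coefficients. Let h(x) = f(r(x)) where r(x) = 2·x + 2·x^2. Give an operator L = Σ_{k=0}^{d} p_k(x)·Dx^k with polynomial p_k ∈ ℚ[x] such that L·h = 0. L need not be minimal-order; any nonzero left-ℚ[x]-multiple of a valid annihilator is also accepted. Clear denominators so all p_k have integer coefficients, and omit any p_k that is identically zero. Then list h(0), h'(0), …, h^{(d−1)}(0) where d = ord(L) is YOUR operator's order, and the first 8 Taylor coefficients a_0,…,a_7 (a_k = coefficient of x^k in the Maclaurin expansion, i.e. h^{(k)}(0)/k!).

f: a_k = -2, -6, -18, -54, -162, -486, -1458, -4374, …
Substitute x→r, Dx→(1/r')Dx; clear ⇒ L₀.
L = (6 + 12·x) + (-1 + 6·x + 6·x^2)·Dx  (order 1).
h: a_k = -2, -12, -84, -576, -3960, -27216, -187056, -1285632, …
ICs: h(0) = -2.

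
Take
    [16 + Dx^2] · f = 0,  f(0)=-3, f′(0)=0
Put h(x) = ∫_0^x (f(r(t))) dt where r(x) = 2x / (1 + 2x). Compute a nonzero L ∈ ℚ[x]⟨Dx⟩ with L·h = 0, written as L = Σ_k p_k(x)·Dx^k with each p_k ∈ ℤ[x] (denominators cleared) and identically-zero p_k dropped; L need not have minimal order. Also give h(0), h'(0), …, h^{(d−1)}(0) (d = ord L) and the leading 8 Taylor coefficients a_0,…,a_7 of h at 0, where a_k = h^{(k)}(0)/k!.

f: a_k = -3, 0, 24, 0, -32, 0, 256/15, 0, …
L₀ from L_f via x↦r, Dx↦r'^{-1}Dx.
∫: right-multiply L₀ by Dx.
L = 64·Dx + (4 + 24·x + 48·x^2 + 32·x^3)·Dx^2 + (1 + 8·x + 24·x^2 + 32·x^3 + 16·x^4)·Dx^3  (order 3).
h: a_k = 0, -3, 0, 32, -96, 128, 512/3, -25088/15, …
ICs: h(0) = 0, h′(0) = -3, h′′(0) = 0.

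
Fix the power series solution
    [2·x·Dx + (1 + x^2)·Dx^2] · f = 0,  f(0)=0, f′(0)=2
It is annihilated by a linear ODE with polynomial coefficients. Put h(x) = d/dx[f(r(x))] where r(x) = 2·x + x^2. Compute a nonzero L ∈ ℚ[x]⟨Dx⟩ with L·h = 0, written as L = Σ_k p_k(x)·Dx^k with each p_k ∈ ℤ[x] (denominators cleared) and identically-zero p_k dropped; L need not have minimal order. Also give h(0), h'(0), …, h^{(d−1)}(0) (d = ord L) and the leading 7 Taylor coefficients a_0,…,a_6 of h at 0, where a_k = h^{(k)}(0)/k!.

f: a_k = 0, 2, 0, -2/3, 0, 2/5, 0, …
Change of var in L_f (x↦r) gives L₀.
Differentiate: ansatz ord ≤ ord L₀ ⇒ L.
L = (-1 + 8·x + 16·x^2 + 12·x^3 + 3·x^4) + (1 + x + 4·x^2 + 8·x^3 + 5·x^4 + x^5)·Dx  (order 1).
h: a_k = 4, 4, -16, -32, 44, 188, -32, …
ICs: h(0) = 4.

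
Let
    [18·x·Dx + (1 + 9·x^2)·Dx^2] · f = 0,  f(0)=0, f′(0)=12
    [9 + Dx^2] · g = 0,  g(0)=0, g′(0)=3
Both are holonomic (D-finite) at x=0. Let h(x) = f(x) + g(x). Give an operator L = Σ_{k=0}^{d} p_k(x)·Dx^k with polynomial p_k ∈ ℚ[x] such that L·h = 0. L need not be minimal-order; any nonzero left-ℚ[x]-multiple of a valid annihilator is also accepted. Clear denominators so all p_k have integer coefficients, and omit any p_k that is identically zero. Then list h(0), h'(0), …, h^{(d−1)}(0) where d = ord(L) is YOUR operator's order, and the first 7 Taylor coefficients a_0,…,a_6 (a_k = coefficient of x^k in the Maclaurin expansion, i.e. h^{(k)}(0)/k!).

f: a_k = 0, 12, 0, -36, 0, 972/5, 0, …
g: a_k = 0, 3, 0, -9/2, 0, 81/40, 0, …
f+g: L₀ = lclm(L_f,L_g), ord ≤ 2+2.
L = (-1782·x + 20412·x^3 + 13122·x^5)·Dx + (-9 + 567·x^2 + 6561·x^4 + 6561·x^6)·Dx^2 + (-198·x + 2268·x^3 + 1458·x^5)·Dx^3 + (-1 + 63·x^2 + 729·x^4 + 729·x^6)·Dx^4  (order 4).
h: a_k = 0, 15, 0, -81/2, 0, 7857/40, 0, …
ICs: h(0) = 0, h′(0) = 15, h′′(0) = 0, h′′′(0) = -243.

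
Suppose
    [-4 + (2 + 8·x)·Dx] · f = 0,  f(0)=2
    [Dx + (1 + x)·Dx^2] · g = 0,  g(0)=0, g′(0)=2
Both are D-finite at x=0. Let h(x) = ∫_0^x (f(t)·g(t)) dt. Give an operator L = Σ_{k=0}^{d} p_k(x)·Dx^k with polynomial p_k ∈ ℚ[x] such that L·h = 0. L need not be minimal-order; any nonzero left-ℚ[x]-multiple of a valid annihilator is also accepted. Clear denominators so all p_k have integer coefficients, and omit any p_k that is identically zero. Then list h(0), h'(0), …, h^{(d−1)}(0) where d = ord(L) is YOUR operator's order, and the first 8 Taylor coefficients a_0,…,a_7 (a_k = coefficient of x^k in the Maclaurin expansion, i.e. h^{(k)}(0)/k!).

f: a_k = 2, 4, -4, 8, -20, 56, -168, 528, …
g: a_k = 0, 2, -1, 2/3, -1/2, 2/5, -1/3, 2/7, …
L₀ := L_f ⊗_s L_g (sym. prod.), ord ≤ 2.
h=∫h₀ ⇒ L = L₀·Dx.
L = (10 + 4·x)·Dx + (-3 - 12·x)·Dx^2 + (1 + 9·x + 24·x^2 + 16·x^3)·Dx^3  (order 3).
h: a_k = 0, 0, 2, 2, -8/3, 13/3, -389/45, 2104/105, …
ICs: h(0) = 0, h′(0) = 0, h′′(0) = 4.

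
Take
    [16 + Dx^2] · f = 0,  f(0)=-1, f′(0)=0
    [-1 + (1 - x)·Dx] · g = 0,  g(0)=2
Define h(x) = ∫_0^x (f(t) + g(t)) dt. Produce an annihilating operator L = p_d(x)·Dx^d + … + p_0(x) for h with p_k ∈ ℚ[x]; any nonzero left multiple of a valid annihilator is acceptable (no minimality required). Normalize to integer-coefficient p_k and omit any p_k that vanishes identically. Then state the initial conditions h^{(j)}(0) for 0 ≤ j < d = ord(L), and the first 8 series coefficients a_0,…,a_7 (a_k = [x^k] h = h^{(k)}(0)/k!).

f: a_k = -1, 0, 8, 0, -32/3, 0, 256/45, 0, …
g: a_k = 2, 2, 2, 2, 2, 2, 2, 2, …
f+g: L₀ = lclm(L_f,L_g), ord ≤ 2+1.
h=∫₀ˣh₀: take L = L₀·Dx.
L = (-176 + 256·x - 128·x^2)·Dx + (144 - 400·x + 384·x^2 - 128·x^3)·Dx^2 + (-11 + 16·x - 8·x^2)·Dx^3 + (9 - 25·x + 24·x^2 - 8·x^3)·Dx^4  (order 4).
h: a_k = 0, 1, 1, 10/3, 1/2, -26/15, 1/3, 346/315, …
ICs: h(0) = 0, h′(0) = 1, h′′(0) = 2, h′′′(0) = 20.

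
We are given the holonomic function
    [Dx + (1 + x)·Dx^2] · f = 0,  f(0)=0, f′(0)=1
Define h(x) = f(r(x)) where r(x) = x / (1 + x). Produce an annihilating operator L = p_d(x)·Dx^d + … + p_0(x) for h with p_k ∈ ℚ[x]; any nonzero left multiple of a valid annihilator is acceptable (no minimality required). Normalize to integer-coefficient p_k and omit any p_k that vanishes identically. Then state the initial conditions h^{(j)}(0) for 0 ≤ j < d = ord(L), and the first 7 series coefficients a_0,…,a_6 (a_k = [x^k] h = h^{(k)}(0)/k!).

L = (3 + 4·x)·Dx + (1 + 3·x + 2·x^2)·Dx^2  (order 2).
h: a_k = 0, 1, -3/2, 7/3, -15/4, 31/5, -21/2, …
ICs: h(0) = 0, h′(0) = 1.

f: a_k = 0, 1, -1/2, 1/3, -1/4, 1/5, -1/6, …
h₀=f(r): pull back L_f along r ⇒ L₀.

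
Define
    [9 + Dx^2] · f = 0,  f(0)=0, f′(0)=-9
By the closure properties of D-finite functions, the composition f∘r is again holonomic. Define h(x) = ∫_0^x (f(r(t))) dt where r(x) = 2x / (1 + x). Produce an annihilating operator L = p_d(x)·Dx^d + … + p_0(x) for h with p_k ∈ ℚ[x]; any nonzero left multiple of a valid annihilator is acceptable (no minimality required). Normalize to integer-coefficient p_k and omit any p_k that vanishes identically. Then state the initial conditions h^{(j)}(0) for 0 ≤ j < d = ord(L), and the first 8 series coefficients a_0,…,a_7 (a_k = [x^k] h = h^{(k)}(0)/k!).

L = 36·Dx + (2 + 6·x + 6·x^2 + 2·x^3)·Dx^2 + (1 + 4·x + 6·x^2 + 4·x^3 + x^4)·Dx^3  (order 3).
h: a_k = 0, 0, -9, 6, 45/2, -306/5, 363/5, -90/7, …
ICs: h(0) = 0, h′(0) = 0, h′′(0) = -18.

f: a_k = 0, -9, 0, 27/2, 0, -243/40, 0, 729/560, …
L₀ from L_f via x↦r, Dx↦r'^{-1}Dx.
Integrate: L := L₀·Dx.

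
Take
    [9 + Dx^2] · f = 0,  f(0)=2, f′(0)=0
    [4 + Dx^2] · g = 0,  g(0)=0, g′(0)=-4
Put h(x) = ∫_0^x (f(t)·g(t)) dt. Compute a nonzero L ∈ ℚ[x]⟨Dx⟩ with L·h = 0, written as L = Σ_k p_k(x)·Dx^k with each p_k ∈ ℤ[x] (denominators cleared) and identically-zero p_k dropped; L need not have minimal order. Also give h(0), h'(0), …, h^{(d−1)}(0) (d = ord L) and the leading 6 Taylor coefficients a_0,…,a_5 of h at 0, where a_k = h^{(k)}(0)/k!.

L = 25·Dx + 26·Dx^3 + Dx^5  (order 5).
h: a_k = 0, 0, -4, 0, 31/3, 0, …
ICs: h(0) = 0, h′(0) = 0, h′′(0) = -8, h′′′(0) = 0, h′′′′(0) = 248.

f: a_k = 2, 0, -9, 0, 27/4, 0, …
g: a_k = 0, -4, 0, 8/3, 0, -8/15, …
L₀ := L_f ⊗_s L_g (sym. prod.), ord ≤ 4.
h=∫h₀ ⇒ L = L₀·Dx.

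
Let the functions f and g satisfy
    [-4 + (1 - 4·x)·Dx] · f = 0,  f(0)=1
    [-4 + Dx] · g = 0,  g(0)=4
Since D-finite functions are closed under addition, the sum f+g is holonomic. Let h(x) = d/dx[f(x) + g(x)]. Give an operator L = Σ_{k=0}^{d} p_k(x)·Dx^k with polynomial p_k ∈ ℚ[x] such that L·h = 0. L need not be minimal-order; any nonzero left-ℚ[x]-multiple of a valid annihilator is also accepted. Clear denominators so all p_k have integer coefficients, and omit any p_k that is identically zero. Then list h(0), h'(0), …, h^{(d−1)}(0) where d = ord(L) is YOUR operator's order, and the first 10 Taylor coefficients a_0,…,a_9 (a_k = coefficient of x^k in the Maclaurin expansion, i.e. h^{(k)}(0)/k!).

f: a_k = 1, 4, 16, 64, 256, 1024, 4096, 16384, 65536, 262144, …
g: a_k = 4, 16, 32, 128/3, 128/3, 512/15, 1024/45, 4096/315, 2048/315, 8192/2835, …
h₀=f+g: left-lcm gives L₀, ord ≤ 2.
Differentiate: ansatz ord ≤ ord L₀ ⇒ L.
L = (64 + 128·x) + (-20 - 32·x + 64·x^2)·Dx + (1 - 16·x^2)·Dx^2  (order 2).
h: a_k = 20, 96, 320, 3584/3, 15872/3, 370688/15, 5165056/45, 165167104/315, 743186432/315, 29727162368/2835, …
ICs: h(0) = 20, h′(0) = 96.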